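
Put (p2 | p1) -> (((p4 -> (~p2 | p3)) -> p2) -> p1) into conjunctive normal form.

(p2 | p1) -> (((p4 -> (~p2 | p3)) -> p2) -> p1)
⇔ ~(p2 | p1) | (((p4 -> (~p2 | p3)) -> p2) -> p1)   [eliminate ->]
⇔ ~(p2 | p1) | ~((p4 -> (~p2 | p3)) -> p2) | p1   [eliminate ->]
⇔ ~(p2 | p1) | ~(~(p4 -> (~p2 | p3)) | p2) | p1   [eliminate ->]
⇔ ~(p2 | p1) | ~(~(~p4 | ~p2 | p3) | p2) | p1   [eliminate ->]
⇔ (~p2 & ~p1) | ~(~(~p4 | ~p2 | p3) | p2) | p1   [De Morgan]
⇔ (~p2 & ~p1) | (~~(~p4 | ~p2 | p3) & ~p2) | p1   [De Morgan]
⇔ (~p2 & ~p1) | ((~p4 | ~p2 | p3) & ~p2) | p1   [double negation]
⇔ (~p2 | ~p4 | ~p2 | p3 | p1) & (~p2 | ~p2 | p1) & (~p1 | ~p4 | ~p2 | p3 | p1) & (~p1 | ~p2 | p1)   [distribute | over &]
⇔ ~p2 | p1   [simplify]

~p2 | p1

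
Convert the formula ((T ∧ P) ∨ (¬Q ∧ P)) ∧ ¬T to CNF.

(T ∨ ¬Q) ∧ P ∧ ¬T

((T ∧ P) ∨ (¬Q ∧ P)) ∧ ¬T
≡ (T ∨ ¬Q) ∧ (T ∨ P) ∧ (P ∨ ¬Q) ∧ (P ∨ P) ∧ ¬T   [distribute ∨ over ∧]
≡ (T ∨ ¬Q) ∧ P ∧ ¬T   [simplify]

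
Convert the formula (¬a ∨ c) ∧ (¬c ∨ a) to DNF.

(¬a ∨ c) ∧ (¬c ∨ a)
≡ (¬a ∧ ¬c) ∨ (¬a ∧ a) ∨ (c ∧ ¬c) ∨ (c ∧ a)   [distribute ∧ over ∨]
≡ (¬a ∧ ¬c) ∨ (c ∧ a)   [simplify]

(¬a ∧ ¬c) ∨ (c ∧ a)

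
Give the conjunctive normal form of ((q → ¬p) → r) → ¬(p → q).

(¬q ∨ ¬p) ∧ (¬r ∨ p) ∧ (¬r ∨ ¬q)

((q → ¬p) → r) → ¬(p → q)
≡ ¬((q → ¬p) → r) ∨ ¬(p → q)
≡ ¬(¬(q → ¬p) ∨ r) ∨ ¬(p → q)
≡ ¬(¬(¬q ∨ ¬p) ∨ r) ∨ ¬(p → q)
≡ ¬(¬(¬q ∨ ¬p) ∨ r) ∨ ¬(¬p ∨ q)
≡ (¬¬(¬q ∨ ¬p) ∧ ¬r) ∨ ¬(¬p ∨ q)
≡ ((¬q ∨ ¬p) ∧ ¬r) ∨ ¬(¬p ∨ q)
≡ ((¬q ∨ ¬p) ∧ ¬r) ∨ (¬¬p ∧ ¬q)
≡ ((¬q ∨ ¬p) ∧ ¬r) ∨ (p ∧ ¬q)
≡ (¬q ∨ ¬p ∨ p) ∧ (¬q ∨ ¬p ∨ ¬q) ∧ (¬r ∨ p) ∧ (¬r ∨ ¬q)
≡ (¬q ∨ ¬p) ∧ (¬r ∨ p) ∧ (¬r ∨ ¬q)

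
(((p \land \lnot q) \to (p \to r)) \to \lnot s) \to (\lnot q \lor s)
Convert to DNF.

(((p \land \lnot q) \to (p \to r)) \to \lnot s) \to (\lnot q \lor s)
≡ \lnot (((p \land \lnot q) \to (p \to r)) \to \lnot s) \lor \lnot q \lor s   (eliminate \to)
≡ \lnot (\lnot ((p \land \lnot q) \to (p \to r)) \lor \lnot s) \lor \lnot q \lor s   (eliminate \to)
≡ \lnot (\lnot (\lnot (p \land \lnot q) \lor (p \to r)) \lor \lnot s) \lor \lnot q \lor s   (eliminate \to)
≡ \lnot (\lnot (\lnot (p \land \lnot q) \lor \lnot p \lor r) \lor \lnot s) \lor \lnot q \lor s   (eliminate \to)
≡ (\lnot \lnot (\lnot (p \land \lnot q) \lor \lnot p \lor r) \land \lnot \lnot s) \lor \lnot q \lor s   (De Morgan)
≡ ((\lnot (p \land \lnot q) \lor \lnot p \lor r) \land \lnot \lnot s) \lor \lnot q \lor s   (double negation)
≡ ((\lnot p \lor \lnot \lnot q \lor \lnot p \lor r) \land \lnot \lnot s) \lor \lnot q \lor s   (De Morgan)
≡ ((\lnot p \lor q \lor \lnot p \lor r) \land \lnot \lnot s) \lor \lnot q \lor s   (double negation)
≡ ((\lnot p \lor q \lor \lnot p \lor r) \land s) \lor \lnot q \lor s   (double negation)
≡ (\lnot p \land s) \lor (q \land s) \lor (\lnot p \land s) \lor (r \land s) \lor \lnot q \lor s   (distribute \land over \lor)
≡ \lnot q \lor s   (simplify)

\lnot q \lor s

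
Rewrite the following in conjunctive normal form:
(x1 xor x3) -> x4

(~x1 | x3 | x4) & (~x3 | x1 | x4)

(x1 xor x3) -> x4
≡ ~(x1 xor x3) | x4   (eliminate ->)
≡ ~((x1 | x3) & ~(x1 & x3)) | x4   (expand xor)
≡ ~(x1 | x3) | ~~(x1 & x3) | x4   (De Morgan)
≡ (~x1 & ~x3) | ~~(x1 & x3) | x4   (De Morgan)
≡ (~x1 & ~x3) | (x1 & x3) | x4   (double negation)
≡ (~x1 | x1 | x4) & (~x1 | x3 | x4) & (~x3 | x1 | x4) & (~x3 | x3 | x4)   (distribute | over &)
≡ (~x1 | x3 | x4) & (~x3 | x1 | x4)   (simplify)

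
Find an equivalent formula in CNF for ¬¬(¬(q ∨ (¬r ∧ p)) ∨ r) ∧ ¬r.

¬¬(¬(q ∨ (¬r ∧ p)) ∨ r) ∧ ¬r
≡ (¬(q ∨ (¬r ∧ p)) ∨ r) ∧ ¬r   (double negation)
≡ ((¬q ∧ ¬(¬r ∧ p)) ∨ r) ∧ ¬r   (De Morgan)
≡ ((¬q ∧ (¬¬r ∨ ¬p)) ∨ r) ∧ ¬r   (De Morgan)
≡ ((¬q ∧ (r ∨ ¬p)) ∨ r) ∧ ¬r   (double negation)
≡ (¬q ∨ r) ∧ (r ∨ ¬p ∨ r) ∧ ¬r   (distribute ∨ over ∧)
≡ (¬q ∨ r) ∧ (r ∨ ¬p) ∧ ¬r   (simplify)

(¬q ∨ r) ∧ (r ∨ ¬p) ∧ ¬r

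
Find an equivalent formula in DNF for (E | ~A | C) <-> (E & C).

(~E & A & ~C) | (E & C)

(E | ~A | C) <-> (E & C)
≡ ((E | ~A | C) -> (E & C)) & ((E & C) -> (E | ~A | C))   — eliminate <->
≡ (~(E | ~A | C) | (E & C)) & ((E & C) -> (E | ~A | C))   — eliminate ->
≡ (~(E | ~A | C) | (E & C)) & (~(E & C) | E | ~A | C)   — eliminate ->
≡ ((~E & ~~A & ~C) | (E & C)) & (~(E & C) | E | ~A | C)   — De Morgan
≡ ((~E & A & ~C) | (E & C)) & (~(E & C) | E | ~A | C)   — double negation
≡ ((~E & A & ~C) | (E & C)) & (~E | ~C | E | ~A | C)   — De Morgan
≡ (~E & A & ~C & ~E) | (~E & A & ~C & ~C) | (~E & A & ~C & E) | (~E & A & ~C & ~A) | (~E & A & ~C & C) | (E & C & ~E) | (E & C & ~C) | (E & C & E) | (E & C & ~A) | (E & C & C)   — distribute & over |
≡ (~E & A & ~C) | (E & C)   — simplify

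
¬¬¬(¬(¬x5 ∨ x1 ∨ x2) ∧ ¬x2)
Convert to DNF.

¬x5 ∨ x1 ∨ x2

¬¬¬(¬(¬x5 ∨ x1 ∨ x2) ∧ ¬x2)
⇔ ¬(¬(¬x5 ∨ x1 ∨ x2) ∧ ¬x2)   [double negation]
⇔ ¬¬(¬x5 ∨ x1 ∨ x2) ∨ ¬¬x2   [De Morgan]
⇔ ¬x5 ∨ x1 ∨ x2 ∨ ¬¬x2   [double negation]
⇔ ¬x5 ∨ x1 ∨ x2 ∨ x2   [double negation]
⇔ ¬x5 ∨ x1 ∨ x2   [simplify]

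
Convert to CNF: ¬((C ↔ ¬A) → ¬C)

(¬C ∨ ¬A) ∧ C

¬((C ↔ ¬A) → ¬C)
= ¬(¬(C ↔ ¬A) ∨ ¬C)   — eliminate →
= ¬(¬((C → ¬A) ∧ (¬A → C)) ∨ ¬C)   — eliminate ↔
= ¬(¬((¬C ∨ ¬A) ∧ (¬A → C)) ∨ ¬C)   — eliminate →
= ¬(¬((¬C ∨ ¬A) ∧ (¬¬A ∨ C)) ∨ ¬C)   — eliminate →
= ¬¬((¬C ∨ ¬A) ∧ (¬¬A ∨ C)) ∧ ¬¬C   — De Morgan
= (¬C ∨ ¬A) ∧ (¬¬A ∨ C) ∧ ¬¬C   — double negation
= (¬C ∨ ¬A) ∧ (A ∨ C) ∧ ¬¬C   — double negation
= (¬C ∨ ¬A) ∧ (A ∨ C) ∧ C   — double negation
= (¬C ∨ ¬A) ∧ C   — simplify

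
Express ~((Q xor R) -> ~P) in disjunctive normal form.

(Q & ~R & P) | (~Q & R & P)

~((Q xor R) -> ~P)
≡ ~(~(Q xor R) | ~P)   — eliminate ->
≡ ~(~((Q & ~R) | (~Q & R)) | ~P)   — expand xor
≡ ~~((Q & ~R) | (~Q & R)) & ~~P   — De Morgan
≡ ((Q & ~R) | (~Q & R)) & ~~P   — double negation
≡ ((Q & ~R) | (~Q & R)) & P   — double negation
≡ (Q & ~R & P) | (~Q & R & P)   — distribute & over |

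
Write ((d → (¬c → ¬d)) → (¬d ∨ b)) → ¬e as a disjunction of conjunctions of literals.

((d → (¬c → ¬d)) → (¬d ∨ b)) → ¬e
≡ ¬((d → (¬c → ¬d)) → (¬d ∨ b)) ∨ ¬e   (eliminate →)
≡ ¬(¬(d → (¬c → ¬d)) ∨ ¬d ∨ b) ∨ ¬e   (eliminate →)
≡ ¬(¬(¬d ∨ (¬c → ¬d)) ∨ ¬d ∨ b) ∨ ¬e   (eliminate →)
≡ ¬(¬(¬d ∨ ¬¬c ∨ ¬d) ∨ ¬d ∨ b) ∨ ¬e   (eliminate →)
≡ (¬¬(¬d ∨ ¬¬c ∨ ¬d) ∧ ¬¬d ∧ ¬b) ∨ ¬e   (De Morgan)
≡ ((¬d ∨ ¬¬c ∨ ¬d) ∧ ¬¬d ∧ ¬b) ∨ ¬e   (double negation)
≡ ((¬d ∨ c ∨ ¬d) ∧ ¬¬d ∧ ¬b) ∨ ¬e   (double negation)
≡ ((¬d ∨ c ∨ ¬d) ∧ d ∧ ¬b) ∨ ¬e   (double negation)
≡ (¬d ∧ d ∧ ¬b) ∨ (c ∧ d ∧ ¬b) ∨ (¬d ∧ d ∧ ¬b) ∨ ¬e   (distribute ∧ over ∨)
≡ (c ∧ d ∧ ¬b) ∨ ¬e   (simplify)

(c ∧ d ∧ ¬b) ∨ ¬e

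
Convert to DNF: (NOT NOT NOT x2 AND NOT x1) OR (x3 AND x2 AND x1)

(NOT x2 AND NOT x1) OR (x3 AND x2 AND x1)

(NOT NOT NOT x2 AND NOT x1) OR (x3 AND x2 AND x1)
⇔ (NOT x2 AND NOT x1) OR (x3 AND x2 AND x1)   — double negation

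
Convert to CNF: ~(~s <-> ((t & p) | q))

~(~s <-> ((t & p) | q))
≡ ~((~s -> ((t & p) | q)) & (((t & p) | q) -> ~s))   — eliminate <->
≡ ~((~~s | (t & p) | q) & (((t & p) | q) -> ~s))   — eliminate ->
≡ ~((~~s | (t & p) | q) & (~((t & p) | q) | ~s))   — eliminate ->
≡ ~(~~s | (t & p) | q) | ~(~((t & p) | q) | ~s)   — De Morgan
≡ (~~~s & ~(t & p) & ~q) | ~(~((t & p) | q) | ~s)   — De Morgan
≡ (~s & ~(t & p) & ~q) | ~(~((t & p) | q) | ~s)   — double negation
≡ (~s & (~t | ~p) & ~q) | ~(~((t & p) | q) | ~s)   — De Morgan
≡ (~s & (~t | ~p) & ~q) | (~~((t & p) | q) & ~~s)   — De Morgan
≡ (~s & (~t | ~p) & ~q) | (((t & p) | q) & ~~s)   — double negation
≡ (~s & (~t | ~p) & ~q) | (((t & p) | q) & s)   — double negation
≡ (~s | t | q) & (~s | p | q) & (~s | s) & (~t | ~p | t | q) & (~t | ~p | p | q) & (~t | ~p | s) & (~q | t | q) & (~q | p | q) & (~q | s)   — distribute | over &
≡ (~s | t | q) & (~s | p | q) & (~t | ~p | s) & (~q | s)   — simplify

(~s | t | q) & (~s | p | q) & (~t | ~p | s) & (~q | s)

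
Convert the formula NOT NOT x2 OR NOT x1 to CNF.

NOT NOT x2 OR NOT x1
≡ x2 OR NOT x1   — double negation

x2 OR NOT x1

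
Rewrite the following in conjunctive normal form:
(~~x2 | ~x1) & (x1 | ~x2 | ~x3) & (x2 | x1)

(~~x2 | ~x1) & (x1 | ~x2 | ~x3) & (x2 | x1)
≡ (x2 | ~x1) & (x1 | ~x2 | ~x3) & (x2 | x1)

(x2 | ~x1) & (x1 | ~x2 | ~x3) & (x2 | x1)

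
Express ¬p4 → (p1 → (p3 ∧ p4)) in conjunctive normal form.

p4 ∨ ¬p1

¬p4 → (p1 → (p3 ∧ p4))
= ¬¬p4 ∨ (p1 → (p3 ∧ p4))   [eliminate →]
= ¬¬p4 ∨ ¬p1 ∨ (p3 ∧ p4)   [eliminate →]
= p4 ∨ ¬p1 ∨ (p3 ∧ p4)   [double negation]
= (p4 ∨ ¬p1 ∨ p3) ∧ (p4 ∨ ¬p1 ∨ p4)   [distribute ∨ over ∧]
= p4 ∨ ¬p1   [simplify]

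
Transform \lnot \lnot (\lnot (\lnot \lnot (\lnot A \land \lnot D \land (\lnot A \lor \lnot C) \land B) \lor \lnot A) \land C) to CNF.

A \land C

\lnot \lnot (\lnot (\lnot \lnot (\lnot A \land \lnot D \land (\lnot A \lor \lnot C) \land B) \lor \lnot A) \land C)
≡ \lnot (\lnot \lnot (\lnot A \land \lnot D \land (\lnot A \lor \lnot C) \land B) \lor \lnot A) \land C   [double negation]
≡ \lnot \lnot \lnot (\lnot A \land \lnot D \land (\lnot A \lor \lnot C) \land B) \land \lnot \lnot A \land C   [De Morgan]
≡ \lnot (\lnot A \land \lnot D \land (\lnot A \lor \lnot C) \land B) \land \lnot \lnot A \land C   [double negation]
≡ (\lnot \lnot A \lor \lnot \lnot D \lor \lnot (\lnot A \lor \lnot C) \lor \lnot B) \land \lnot \lnot A \land C   [De Morgan]
≡ (A \lor \lnot \lnot D \lor \lnot (\lnot A \lor \lnot C) \lor \lnot B) \land \lnot \lnot A \land C   [double negation]
≡ (A \lor D \lor \lnot (\lnot A \lor \lnot C) \lor \lnot B) \land \lnot \lnot A \land C   [double negation]
≡ (A \lor D \lor (\lnot \lnot A \land \lnot \lnot C) \lor \lnot B) \land \lnot \lnot A \land C   [De Morgan]
≡ (A \lor D \lor (A \land \lnot \lnot C) \lor \lnot B) \land \lnot \lnot A \land C   [double negation]
≡ (A \lor D \lor (A \land C) \lor \lnot B) \land \lnot \lnot A \land C   [double negation]
≡ (A \lor D \lor (A \land C) \lor \lnot B) \land A \land C   [double negation]
≡ (A \lor D \lor A \lor \lnot B) \land (A \lor D \lor C \lor \lnot B) \land A \land C   [distribute \lor over \land]
≡ A \land C   [simplify]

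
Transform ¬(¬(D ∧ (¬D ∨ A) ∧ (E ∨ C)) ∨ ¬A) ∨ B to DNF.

¬(¬(D ∧ (¬D ∨ A) ∧ (E ∨ C)) ∨ ¬A) ∨ B
≡ ¬¬(D ∧ (¬D ∨ A) ∧ (E ∨ C)) ∧ ¬¬A ∨ B   [De Morgan]
≡ D ∧ (¬D ∨ A) ∧ (E ∨ C) ∧ ¬¬A ∨ B   [double negation]
≡ D ∧ (¬D ∨ A) ∧ (E ∨ C) ∧ A ∨ B   [double negation]
≡ D ∧ ¬D ∧ E ∧ A ∨ D ∧ ¬D ∧ C ∧ A ∨ D ∧ A ∧ E ∧ A ∨ D ∧ A ∧ C ∧ A ∨ B   [distribute ∧ over ∨]
≡ D ∧ A ∧ E ∨ D ∧ A ∧ C ∨ B   [simplify]

D ∧ A ∧ E ∨ D ∧ A ∧ C ∨ B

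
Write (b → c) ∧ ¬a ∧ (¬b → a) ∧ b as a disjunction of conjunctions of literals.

c ∧ ¬a ∧ b

(b → c) ∧ ¬a ∧ (¬b → a) ∧ b
= (¬b ∨ c) ∧ ¬a ∧ (¬b → a) ∧ b   (eliminate →)
= (¬b ∨ c) ∧ ¬a ∧ (¬¬b ∨ a) ∧ b   (eliminate →)
= (¬b ∨ c) ∧ ¬a ∧ (b ∨ a) ∧ b   (double negation)
= (¬b ∧ ¬a ∧ b ∧ b) ∨ (¬b ∧ ¬a ∧ a ∧ b) ∨ (c ∧ ¬a ∧ b ∧ b) ∨ (c ∧ ¬a ∧ a ∧ b)   (distribute ∧ over ∨)
= c ∧ ¬a ∧ b   (simplify)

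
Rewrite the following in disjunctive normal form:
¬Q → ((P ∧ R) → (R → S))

¬Q → ((P ∧ R) → (R → S))
= ¬¬Q ∨ ((P ∧ R) → (R → S))   [eliminate →]
= ¬¬Q ∨ ¬(P ∧ R) ∨ (R → S)   [eliminate →]
= ¬¬Q ∨ ¬(P ∧ R) ∨ ¬R ∨ S   [eliminate →]
= Q ∨ ¬(P ∧ R) ∨ ¬R ∨ S   [double negation]
= Q ∨ ¬P ∨ ¬R ∨ ¬R ∨ S   [De Morgan]
= Q ∨ ¬P ∨ ¬R ∨ S   [simplify]

Q ∨ ¬P ∨ ¬R ∨ S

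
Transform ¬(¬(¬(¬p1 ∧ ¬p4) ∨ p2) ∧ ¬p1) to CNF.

p1 ∨ p4 ∨ p2

¬(¬(¬(¬p1 ∧ ¬p4) ∨ p2) ∧ ¬p1)
≡ ¬¬(¬(¬p1 ∧ ¬p4) ∨ p2) ∨ ¬¬p1   [De Morgan]
≡ ¬(¬p1 ∧ ¬p4) ∨ p2 ∨ ¬¬p1   [double negation]
≡ ¬¬p1 ∨ ¬¬p4 ∨ p2 ∨ ¬¬p1   [De Morgan]
≡ p1 ∨ ¬¬p4 ∨ p2 ∨ ¬¬p1   [double negation]
≡ p1 ∨ p4 ∨ p2 ∨ ¬¬p1   [double negation]
≡ p1 ∨ p4 ∨ p2 ∨ p1   [double negation]
≡ p1 ∨ p4 ∨ p2   [simplify]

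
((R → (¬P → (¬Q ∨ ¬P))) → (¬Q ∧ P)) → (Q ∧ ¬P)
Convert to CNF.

((R → (¬P → (¬Q ∨ ¬P))) → (¬Q ∧ P)) → (Q ∧ ¬P)
= ¬((R → (¬P → (¬Q ∨ ¬P))) → (¬Q ∧ P)) ∨ (Q ∧ ¬P)
= ¬(¬(R → (¬P → (¬Q ∨ ¬P))) ∨ (¬Q ∧ P)) ∨ (Q ∧ ¬P)
= ¬(¬(¬R ∨ (¬P → (¬Q ∨ ¬P))) ∨ (¬Q ∧ P)) ∨ (Q ∧ ¬P)
= ¬(¬(¬R ∨ ¬¬P ∨ ¬Q ∨ ¬P) ∨ (¬Q ∧ P)) ∨ (Q ∧ ¬P)
= (¬¬(¬R ∨ ¬¬P ∨ ¬Q ∨ ¬P) ∧ ¬(¬Q ∧ P)) ∨ (Q ∧ ¬P)
= ((¬R ∨ ¬¬P ∨ ¬Q ∨ ¬P) ∧ ¬(¬Q ∧ P)) ∨ (Q ∧ ¬P)
= ((¬R ∨ P ∨ ¬Q ∨ ¬P) ∧ ¬(¬Q ∧ P)) ∨ (Q ∧ ¬P)
= ((¬R ∨ P ∨ ¬Q ∨ ¬P) ∧ (¬¬Q ∨ ¬P)) ∨ (Q ∧ ¬P)
= ((¬R ∨ P ∨ ¬Q ∨ ¬P) ∧ (Q ∨ ¬P)) ∨ (Q ∧ ¬P)
= (¬R ∨ P ∨ ¬Q ∨ ¬P ∨ Q) ∧ (¬R ∨ P ∨ ¬Q ∨ ¬P ∨ ¬P) ∧ (Q ∨ ¬P ∨ Q) ∧ (Q ∨ ¬P ∨ ¬P)
= Q ∨ ¬P

Q ∨ ¬P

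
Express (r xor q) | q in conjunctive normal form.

r | q

(r xor q) | q
⇔ ((r | q) & ~(r & q)) | q   (expand xor)
⇔ ((r | q) & (~r | ~q)) | q   (De Morgan)
⇔ (r | q | q) & (~r | ~q | q)   (distribute | over &)
⇔ r | q   (simplify)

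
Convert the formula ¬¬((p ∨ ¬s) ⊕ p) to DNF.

¬s ∧ ¬p

¬¬((p ∨ ¬s) ⊕ p)
≡ ¬¬(((p ∨ ¬s) ∧ ¬p) ∨ (¬(p ∨ ¬s) ∧ p))   [expand ⊕]
≡ ((p ∨ ¬s) ∧ ¬p) ∨ (¬(p ∨ ¬s) ∧ p)   [double negation]
≡ ((p ∨ ¬s) ∧ ¬p) ∨ (¬p ∧ ¬¬s ∧ p)   [De Morgan]
≡ ((p ∨ ¬s) ∧ ¬p) ∨ (¬p ∧ s ∧ p)   [double negation]
≡ (p ∧ ¬p) ∨ (¬s ∧ ¬p) ∨ (¬p ∧ s ∧ p)   [distribute ∧ over ∨]
≡ ¬s ∧ ¬p   [simplify]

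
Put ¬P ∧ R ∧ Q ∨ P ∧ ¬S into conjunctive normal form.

(¬P ∨ ¬S) ∧ (R ∨ P) ∧ (R ∨ ¬S) ∧ (Q ∨ P) ∧ (Q ∨ ¬S)

¬P ∧ R ∧ Q ∨ P ∧ ¬S
≡ (¬P ∨ P) ∧ (¬P ∨ ¬S) ∧ (R ∨ P) ∧ (R ∨ ¬S) ∧ (Q ∨ P) ∧ (Q ∨ ¬S)   [distribute ∨ over ∧]
≡ (¬P ∨ ¬S) ∧ (R ∨ P) ∧ (R ∨ ¬S) ∧ (Q ∨ P) ∧ (Q ∨ ¬S)   [simplify]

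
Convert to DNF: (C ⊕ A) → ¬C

(C ⊕ A) → ¬C
= ¬(C ⊕ A) ∨ ¬C   [eliminate →]
= ¬((C ∧ ¬A) ∨ (¬C ∧ A)) ∨ ¬C   [expand ⊕]
= (¬(C ∧ ¬A) ∧ ¬(¬C ∧ A)) ∨ ¬C   [De Morgan]
= ((¬C ∨ ¬¬A) ∧ ¬(¬C ∧ A)) ∨ ¬C   [De Morgan]
= ((¬C ∨ A) ∧ ¬(¬C ∧ A)) ∨ ¬C   [double negation]
= ((¬C ∨ A) ∧ (¬¬C ∨ ¬A)) ∨ ¬C   [De Morgan]
= ((¬C ∨ A) ∧ (C ∨ ¬A)) ∨ ¬C   [double negation]
= (¬C ∧ C) ∨ (¬C ∧ ¬A) ∨ (A ∧ C) ∨ (A ∧ ¬A) ∨ ¬C   [distribute ∧ over ∨]
= (A ∧ C) ∨ ¬C   [simplify]

(A ∧ C) ∨ ¬C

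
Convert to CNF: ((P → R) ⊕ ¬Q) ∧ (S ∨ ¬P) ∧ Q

((P → R) ⊕ ¬Q) ∧ (S ∨ ¬P) ∧ Q
≡ ((P → R) ∨ ¬Q) ∧ ¬((P → R) ∧ ¬Q) ∧ (S ∨ ¬P) ∧ Q   [expand ⊕]
≡ (¬P ∨ R ∨ ¬Q) ∧ ¬((P → R) ∧ ¬Q) ∧ (S ∨ ¬P) ∧ Q   [eliminate →]
≡ (¬P ∨ R ∨ ¬Q) ∧ ¬((¬P ∨ R) ∧ ¬Q) ∧ (S ∨ ¬P) ∧ Q   [eliminate →]
≡ (¬P ∨ R ∨ ¬Q) ∧ (¬(¬P ∨ R) ∨ ¬¬Q) ∧ (S ∨ ¬P) ∧ Q   [De Morgan]
≡ (¬P ∨ R ∨ ¬Q) ∧ ((¬¬P ∧ ¬R) ∨ ¬¬Q) ∧ (S ∨ ¬P) ∧ Q   [De Morgan]
≡ (¬P ∨ R ∨ ¬Q) ∧ ((P ∧ ¬R) ∨ ¬¬Q) ∧ (S ∨ ¬P) ∧ Q   [double negation]
≡ (¬P ∨ R ∨ ¬Q) ∧ ((P ∧ ¬R) ∨ Q) ∧ (S ∨ ¬P) ∧ Q   [double negation]
≡ (¬P ∨ R ∨ ¬Q) ∧ (P ∨ Q) ∧ (¬R ∨ Q) ∧ (S ∨ ¬P) ∧ Q   [distribute ∨ over ∧]
≡ (¬P ∨ R ∨ ¬Q) ∧ (S ∨ ¬P) ∧ Q   [simplify]

(¬P ∨ R ∨ ¬Q) ∧ (S ∨ ¬P) ∧ Q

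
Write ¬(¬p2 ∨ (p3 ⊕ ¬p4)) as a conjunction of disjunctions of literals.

p2 ∧ (¬p3 ∨ ¬p4) ∧ (p4 ∨ p3)

¬(¬p2 ∨ (p3 ⊕ ¬p4))
= ¬(¬p2 ∨ ((p3 ∨ ¬p4) ∧ ¬(p3 ∧ ¬p4)))
= ¬¬p2 ∧ ¬((p3 ∨ ¬p4) ∧ ¬(p3 ∧ ¬p4))
= p2 ∧ ¬((p3 ∨ ¬p4) ∧ ¬(p3 ∧ ¬p4))
= p2 ∧ (¬(p3 ∨ ¬p4) ∨ ¬¬(p3 ∧ ¬p4))
= p2 ∧ ((¬p3 ∧ ¬¬p4) ∨ ¬¬(p3 ∧ ¬p4))
= p2 ∧ ((¬p3 ∧ p4) ∨ ¬¬(p3 ∧ ¬p4))
= p2 ∧ ((¬p3 ∧ p4) ∨ (p3 ∧ ¬p4))
= p2 ∧ (¬p3 ∨ p3) ∧ (¬p3 ∨ ¬p4) ∧ (p4 ∨ p3) ∧ (p4 ∨ ¬p4)
= p2 ∧ (¬p3 ∨ ¬p4) ∧ (p4 ∨ p3)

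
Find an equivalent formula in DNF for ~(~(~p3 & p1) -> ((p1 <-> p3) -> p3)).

~p1 & ~p3

~(~(~p3 & p1) -> ((p1 <-> p3) -> p3))
= ~(~~(~p3 & p1) | ((p1 <-> p3) -> p3))   [eliminate ->]
= ~(~~(~p3 & p1) | ~(p1 <-> p3) | p3)   [eliminate ->]
= ~(~~(~p3 & p1) | ~((p1 -> p3) & (p3 -> p1)) | p3)   [eliminate <->]
= ~(~~(~p3 & p1) | ~((~p1 | p3) & (p3 -> p1)) | p3)   [eliminate ->]
= ~(~~(~p3 & p1) | ~((~p1 | p3) & (~p3 | p1)) | p3)   [eliminate ->]
= ~~~(~p3 & p1) & ~~((~p1 | p3) & (~p3 | p1)) & ~p3   [De Morgan]
= ~(~p3 & p1) & ~~((~p1 | p3) & (~p3 | p1)) & ~p3   [double negation]
= (~~p3 | ~p1) & ~~((~p1 | p3) & (~p3 | p1)) & ~p3   [De Morgan]
= (p3 | ~p1) & ~~((~p1 | p3) & (~p3 | p1)) & ~p3   [double negation]
= (p3 | ~p1) & (~p1 | p3) & (~p3 | p1) & ~p3   [double negation]
= (p3 & ~p1 & ~p3 & ~p3) | (p3 & ~p1 & p1 & ~p3) | (p3 & p3 & ~p3 & ~p3) | (p3 & p3 & p1 & ~p3) | (~p1 & ~p1 & ~p3 & ~p3) | (~p1 & ~p1 & p1 & ~p3) | (~p1 & p3 & ~p3 & ~p3) | (~p1 & p3 & p1 & ~p3)   [distribute & over |]
= ~p1 & ~p3   [simplify]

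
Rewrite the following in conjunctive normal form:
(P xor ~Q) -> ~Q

~P | ~Q

(P xor ~Q) -> ~Q
≡ ~(P xor ~Q) | ~Q
≡ ~((P | ~Q) & ~(P & ~Q)) | ~Q
≡ ~(P | ~Q) | ~~(P & ~Q) | ~Q
≡ (~P & ~~Q) | ~~(P & ~Q) | ~Q
≡ (~P & Q) | ~~(P & ~Q) | ~Q
≡ (~P & Q) | (P & ~Q) | ~Q
≡ (~P | P | ~Q) & (~P | ~Q | ~Q) & (Q | P | ~Q) & (Q | ~Q | ~Q)
≡ ~P | ~Q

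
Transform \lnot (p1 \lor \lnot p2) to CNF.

\lnot (p1 \lor \lnot p2)
≡ \lnot p1 \land \lnot \lnot p2   [De Morgan]
≡ \lnot p1 \land p2   [double negation]

\lnot p1 \land p2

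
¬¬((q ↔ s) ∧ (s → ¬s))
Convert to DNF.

¬q ∧ ¬s

¬¬((q ↔ s) ∧ (s → ¬s))
⇔ ¬¬((q → s) ∧ (s → q) ∧ (s → ¬s))   [eliminate ↔]
⇔ ¬¬((¬q ∨ s) ∧ (s → q) ∧ (s → ¬s))   [eliminate →]
⇔ ¬¬((¬q ∨ s) ∧ (¬s ∨ q) ∧ (s → ¬s))   [eliminate →]
⇔ ¬¬((¬q ∨ s) ∧ (¬s ∨ q) ∧ (¬s ∨ ¬s))   [eliminate →]
⇔ (¬q ∨ s) ∧ (¬s ∨ q) ∧ (¬s ∨ ¬s)   [double negation]
⇔ (¬q ∧ ¬s ∧ ¬s) ∨ (¬q ∧ ¬s ∧ ¬s) ∨ (¬q ∧ q ∧ ¬s) ∨ (¬q ∧ q ∧ ¬s) ∨ (s ∧ ¬s ∧ ¬s) ∨ (s ∧ ¬s ∧ ¬s) ∨ (s ∧ q ∧ ¬s) ∨ (s ∧ q ∧ ¬s)   [distribute ∧ over ∨]
⇔ ¬q ∧ ¬s   [simplify]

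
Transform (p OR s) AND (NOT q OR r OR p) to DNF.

(p OR s) AND (NOT q OR r OR p)
= (p AND NOT q) OR (p AND r) OR (p AND p) OR (s AND NOT q) OR (s AND r) OR (s AND p)   (distribute AND over OR)
= p OR (s AND NOT q) OR (s AND r)   (simplify)

p OR (s AND NOT q) OR (s AND r)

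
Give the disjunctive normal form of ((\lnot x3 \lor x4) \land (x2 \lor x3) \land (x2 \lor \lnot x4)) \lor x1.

(\lnot x3 \land x2) \lor (x4 \land x2) \lor x1

((\lnot x3 \lor x4) \land (x2 \lor x3) \land (x2 \lor \lnot x4)) \lor x1
⇔ (\lnot x3 \land x2 \land x2) \lor (\lnot x3 \land x2 \land \lnot x4) \lor (\lnot x3 \land x3 \land x2) \lor (\lnot x3 \land x3 \land \lnot x4) \lor (x4 \land x2 \land x2) \lor (x4 \land x2 \land \lnot x4) \lor (x4 \land x3 \land x2) \lor (x4 \land x3 \land \lnot x4) \lor x1   — distribute \land over \lor
⇔ (\lnot x3 \land x2) \lor (x4 \land x2) \lor x1   — simplify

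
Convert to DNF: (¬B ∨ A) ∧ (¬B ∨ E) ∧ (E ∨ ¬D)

(¬B ∧ E) ∨ (¬B ∧ ¬D) ∨ (A ∧ E)

(¬B ∨ A) ∧ (¬B ∨ E) ∧ (E ∨ ¬D)
≡ (¬B ∧ ¬B ∧ E) ∨ (¬B ∧ ¬B ∧ ¬D) ∨ (¬B ∧ E ∧ E) ∨ (¬B ∧ E ∧ ¬D) ∨ (A ∧ ¬B ∧ E) ∨ (A ∧ ¬B ∧ ¬D) ∨ (A ∧ E ∧ E) ∨ (A ∧ E ∧ ¬D)
≡ (¬B ∧ E) ∨ (¬B ∧ ¬D) ∨ (A ∧ E)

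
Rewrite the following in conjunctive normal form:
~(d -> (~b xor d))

~(d -> (~b xor d))
≡ ~(~d | (~b xor d))   [eliminate ->]
≡ ~(~d | ((~b | d) & ~(~b & d)))   [expand xor]
≡ ~~d & ~((~b | d) & ~(~b & d))   [De Morgan]
≡ d & ~((~b | d) & ~(~b & d))   [double negation]
≡ d & (~(~b | d) | ~~(~b & d))   [De Morgan]
≡ d & ((~~b & ~d) | ~~(~b & d))   [De Morgan]
≡ d & ((b & ~d) | ~~(~b & d))   [double negation]
≡ d & ((b & ~d) | (~b & d))   [double negation]
≡ d & (b | ~b) & (b | d) & (~d | ~b) & (~d | d)   [distribute | over &]
≡ d & (~d | ~b)   [simplify]

d & (~d | ~b)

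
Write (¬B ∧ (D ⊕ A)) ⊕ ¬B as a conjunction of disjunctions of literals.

¬B ∧ (B ∨ ¬D ∨ A) ∧ (B ∨ ¬A ∨ D)

(¬B ∧ (D ⊕ A)) ⊕ ¬B
≡ ((¬B ∧ (D ⊕ A)) ∨ ¬B) ∧ ¬(¬B ∧ (D ⊕ A) ∧ ¬B)   (expand ⊕)
≡ ((¬B ∧ (D ∨ A) ∧ ¬(D ∧ A)) ∨ ¬B) ∧ ¬(¬B ∧ (D ⊕ A) ∧ ¬B)   (expand ⊕)
≡ ((¬B ∧ (D ∨ A) ∧ ¬(D ∧ A)) ∨ ¬B) ∧ ¬(¬B ∧ (D ∨ A) ∧ ¬(D ∧ A) ∧ ¬B)   (expand ⊕)
≡ ((¬B ∧ (D ∨ A) ∧ (¬D ∨ ¬A)) ∨ ¬B) ∧ ¬(¬B ∧ (D ∨ A) ∧ ¬(D ∧ A) ∧ ¬B)   (De Morgan)
≡ ((¬B ∧ (D ∨ A) ∧ (¬D ∨ ¬A)) ∨ ¬B) ∧ (¬¬B ∨ ¬(D ∨ A) ∨ ¬¬(D ∧ A) ∨ ¬¬B)   (De Morgan)
≡ ((¬B ∧ (D ∨ A) ∧ (¬D ∨ ¬A)) ∨ ¬B) ∧ (B ∨ ¬(D ∨ A) ∨ ¬¬(D ∧ A) ∨ ¬¬B)   (double negation)
≡ ((¬B ∧ (D ∨ A) ∧ (¬D ∨ ¬A)) ∨ ¬B) ∧ (B ∨ (¬D ∧ ¬A) ∨ ¬¬(D ∧ A) ∨ ¬¬B)   (De Morgan)
≡ ((¬B ∧ (D ∨ A) ∧ (¬D ∨ ¬A)) ∨ ¬B) ∧ (B ∨ (¬D ∧ ¬A) ∨ (D ∧ A) ∨ ¬¬B)   (double negation)
≡ ((¬B ∧ (D ∨ A) ∧ (¬D ∨ ¬A)) ∨ ¬B) ∧ (B ∨ (¬D ∧ ¬A) ∨ (D ∧ A) ∨ B)   (double negation)
≡ (¬B ∨ ¬B) ∧ (D ∨ A ∨ ¬B) ∧ (¬D ∨ ¬A ∨ ¬B) ∧ (B ∨ ¬D ∨ D ∨ B) ∧ (B ∨ ¬D ∨ A ∨ B) ∧ (B ∨ ¬A ∨ D ∨ B) ∧ (B ∨ ¬A ∨ A ∨ B)   (distribute ∨ over ∧)
≡ ¬B ∧ (B ∨ ¬D ∨ A) ∧ (B ∨ ¬A ∨ D)   (simplify)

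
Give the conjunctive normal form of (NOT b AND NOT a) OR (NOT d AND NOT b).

(NOT b AND NOT a) OR (NOT d AND NOT b)
= (NOT b OR NOT d) AND (NOT b OR NOT b) AND (NOT a OR NOT d) AND (NOT a OR NOT b)   — distribute OR over AND
= NOT b AND (NOT a OR NOT d)   — simplify

NOT b AND (NOT a OR NOT d)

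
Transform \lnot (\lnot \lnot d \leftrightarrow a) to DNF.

\lnot (\lnot \lnot d \leftrightarrow a)
⇔ \lnot ((\lnot \lnot d \to a) \land (a \to \lnot \lnot d))   [eliminate \leftrightarrow]
⇔ \lnot ((\lnot \lnot \lnot d \lor a) \land (a \to \lnot \lnot d))   [eliminate \to]
⇔ \lnot ((\lnot \lnot \lnot d \lor a) \land (\lnot a \lor \lnot \lnot d))   [eliminate \to]
⇔ \lnot (\lnot \lnot \lnot d \lor a) \lor \lnot (\lnot a \lor \lnot \lnot d)   [De Morgan]
⇔ (\lnot \lnot \lnot \lnot d \land \lnot a) \lor \lnot (\lnot a \lor \lnot \lnot d)   [De Morgan]
⇔ (\lnot \lnot d \land \lnot a) \lor \lnot (\lnot a \lor \lnot \lnot d)   [double negation]
⇔ (d \land \lnot a) \lor \lnot (\lnot a \lor \lnot \lnot d)   [double negation]
⇔ (d \land \lnot a) \lor (\lnot \lnot a \land \lnot \lnot \lnot d)   [De Morgan]
⇔ (d \land \lnot a) \lor (a \land \lnot \lnot \lnot d)   [double negation]
⇔ (d \land \lnot a) \lor (a \land \lnot d)   [double negation]

(d \land \lnot a) \lor (a \land \lnot d)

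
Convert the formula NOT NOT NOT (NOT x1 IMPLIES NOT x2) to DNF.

NOT x1 AND x2

NOT NOT NOT (NOT x1 IMPLIES NOT x2)
⇔ NOT NOT NOT (NOT NOT x1 OR NOT x2)   (eliminate IMPLIES)
⇔ NOT (NOT NOT x1 OR NOT x2)   (double negation)
⇔ NOT NOT NOT x1 AND NOT NOT x2   (De Morgan)
⇔ NOT x1 AND NOT NOT x2   (double negation)
⇔ NOT x1 AND x2   (double negation)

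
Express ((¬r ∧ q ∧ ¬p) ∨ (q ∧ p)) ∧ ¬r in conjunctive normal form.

((¬r ∧ q ∧ ¬p) ∨ (q ∧ p)) ∧ ¬r
≡ (¬r ∨ q) ∧ (¬r ∨ p) ∧ (q ∨ q) ∧ (q ∨ p) ∧ (¬p ∨ q) ∧ (¬p ∨ p) ∧ ¬r   [distribute ∨ over ∧]
≡ q ∧ ¬r   [simplify]

q ∧ ¬r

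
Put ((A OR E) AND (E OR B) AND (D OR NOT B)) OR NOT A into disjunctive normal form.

(A AND B AND D) OR (E AND D) OR (E AND NOT B) OR NOT A

((A OR E) AND (E OR B) AND (D OR NOT B)) OR NOT A
= (A AND E AND D) OR (A AND E AND NOT B) OR (A AND B AND D) OR (A AND B AND NOT B) OR (E AND E AND D) OR (E AND E AND NOT B) OR (E AND B AND D) OR (E AND B AND NOT B) OR NOT A   — distribute AND over OR
= (A AND B AND D) OR (E AND D) OR (E AND NOT B) OR NOT A   — simplify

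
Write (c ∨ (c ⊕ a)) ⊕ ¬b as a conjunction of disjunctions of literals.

(c ∨ a ∨ ¬b) ∧ (¬c ∨ b) ∧ (¬a ∨ c ∨ b)

(c ∨ (c ⊕ a)) ⊕ ¬b
⇔ (c ∨ (c ⊕ a) ∨ ¬b) ∧ ¬((c ∨ (c ⊕ a)) ∧ ¬b)   [expand ⊕]
⇔ (c ∨ ((c ∨ a) ∧ ¬(c ∧ a)) ∨ ¬b) ∧ ¬((c ∨ (c ⊕ a)) ∧ ¬b)   [expand ⊕]
⇔ (c ∨ ((c ∨ a) ∧ ¬(c ∧ a)) ∨ ¬b) ∧ ¬((c ∨ ((c ∨ a) ∧ ¬(c ∧ a))) ∧ ¬b)   [expand ⊕]
⇔ (c ∨ ((c ∨ a) ∧ (¬c ∨ ¬a)) ∨ ¬b) ∧ ¬((c ∨ ((c ∨ a) ∧ ¬(c ∧ a))) ∧ ¬b)   [De Morgan]
⇔ (c ∨ ((c ∨ a) ∧ (¬c ∨ ¬a)) ∨ ¬b) ∧ (¬(c ∨ ((c ∨ a) ∧ ¬(c ∧ a))) ∨ ¬¬b)   [De Morgan]
⇔ (c ∨ ((c ∨ a) ∧ (¬c ∨ ¬a)) ∨ ¬b) ∧ ((¬c ∧ ¬((c ∨ a) ∧ ¬(c ∧ a))) ∨ ¬¬b)   [De Morgan]
⇔ (c ∨ ((c ∨ a) ∧ (¬c ∨ ¬a)) ∨ ¬b) ∧ ((¬c ∧ (¬(c ∨ a) ∨ ¬¬(c ∧ a))) ∨ ¬¬b)   [De Morgan]
⇔ (c ∨ ((c ∨ a) ∧ (¬c ∨ ¬a)) ∨ ¬b) ∧ ((¬c ∧ ((¬c ∧ ¬a) ∨ ¬¬(c ∧ a))) ∨ ¬¬b)   [De Morgan]
⇔ (c ∨ ((c ∨ a) ∧ (¬c ∨ ¬a)) ∨ ¬b) ∧ ((¬c ∧ ((¬c ∧ ¬a) ∨ (c ∧ a))) ∨ ¬¬b)   [double negation]
⇔ (c ∨ ((c ∨ a) ∧ (¬c ∨ ¬a)) ∨ ¬b) ∧ ((¬c ∧ ((¬c ∧ ¬a) ∨ (c ∧ a))) ∨ b)   [double negation]
⇔ (c ∨ c ∨ a ∨ ¬b) ∧ (c ∨ ¬c ∨ ¬a ∨ ¬b) ∧ (¬c ∨ b) ∧ (¬c ∨ c ∨ b) ∧ (¬c ∨ a ∨ b) ∧ (¬a ∨ c ∨ b) ∧ (¬a ∨ a ∨ b)   [distribute ∨ over ∧]
⇔ (c ∨ a ∨ ¬b) ∧ (¬c ∨ b) ∧ (¬a ∨ c ∨ b)   [simplify]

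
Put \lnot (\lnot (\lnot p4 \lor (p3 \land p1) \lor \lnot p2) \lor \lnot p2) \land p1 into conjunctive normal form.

\lnot (\lnot (\lnot p4 \lor (p3 \land p1) \lor \lnot p2) \lor \lnot p2) \land p1
≡ \lnot \lnot (\lnot p4 \lor (p3 \land p1) \lor \lnot p2) \land \lnot \lnot p2 \land p1   [De Morgan]
≡ (\lnot p4 \lor (p3 \land p1) \lor \lnot p2) \land \lnot \lnot p2 \land p1   [double negation]
≡ (\lnot p4 \lor (p3 \land p1) \lor \lnot p2) \land p2 \land p1   [double negation]
≡ (\lnot p4 \lor p3 \lor \lnot p2) \land (\lnot p4 \lor p1 \lor \lnot p2) \land p2 \land p1   [distribute \lor over \land]
≡ (\lnot p4 \lor p3 \lor \lnot p2) \land p2 \land p1   [simplify]

(\lnot p4 \lor p3 \lor \lnot p2) \land p2 \land p1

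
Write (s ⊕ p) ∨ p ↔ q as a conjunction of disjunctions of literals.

(s ⊕ p) ∨ p ↔ q
⇔ ((s ⊕ p) ∨ p → q) ∧ (q → (s ⊕ p) ∨ p)   [eliminate ↔]
⇔ (¬((s ⊕ p) ∨ p) ∨ q) ∧ (q → (s ⊕ p) ∨ p)   [eliminate →]
⇔ (¬((s ∨ p) ∧ ¬(s ∧ p) ∨ p) ∨ q) ∧ (q → (s ⊕ p) ∨ p)   [expand ⊕]
⇔ (¬((s ∨ p) ∧ ¬(s ∧ p) ∨ p) ∨ q) ∧ (¬q ∨ (s ⊕ p) ∨ p)   [eliminate →]
⇔ (¬((s ∨ p) ∧ ¬(s ∧ p) ∨ p) ∨ q) ∧ (¬q ∨ (s ∨ p) ∧ ¬(s ∧ p) ∨ p)   [expand ⊕]
⇔ (¬((s ∨ p) ∧ ¬(s ∧ p)) ∧ ¬p ∨ q) ∧ (¬q ∨ (s ∨ p) ∧ ¬(s ∧ p) ∨ p)   [De Morgan]
⇔ ((¬(s ∨ p) ∨ ¬¬(s ∧ p)) ∧ ¬p ∨ q) ∧ (¬q ∨ (s ∨ p) ∧ ¬(s ∧ p) ∨ p)   [De Morgan]
⇔ ((¬s ∧ ¬p ∨ ¬¬(s ∧ p)) ∧ ¬p ∨ q) ∧ (¬q ∨ (s ∨ p) ∧ ¬(s ∧ p) ∨ p)   [De Morgan]
⇔ ((¬s ∧ ¬p ∨ s ∧ p) ∧ ¬p ∨ q) ∧ (¬q ∨ (s ∨ p) ∧ ¬(s ∧ p) ∨ p)   [double negation]
⇔ ((¬s ∧ ¬p ∨ s ∧ p) ∧ ¬p ∨ q) ∧ (¬q ∨ (s ∨ p) ∧ (¬s ∨ ¬p) ∨ p)   [De Morgan]
⇔ (¬s ∨ s ∨ q) ∧ (¬s ∨ p ∨ q) ∧ (¬p ∨ s ∨ q) ∧ (¬p ∨ p ∨ q) ∧ (¬p ∨ q) ∧ (¬q ∨ s ∨ p ∨ p) ∧ (¬q ∨ ¬s ∨ ¬p ∨ p)   [distribute ∨ over ∧]
⇔ (¬s ∨ p ∨ q) ∧ (¬p ∨ q) ∧ (¬q ∨ s ∨ p)   [simplify]

(¬s ∨ p ∨ q) ∧ (¬p ∨ q) ∧ (¬q ∨ s ∨ p)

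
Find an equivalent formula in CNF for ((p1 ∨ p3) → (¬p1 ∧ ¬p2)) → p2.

p1 ∨ p2

((p1 ∨ p3) → (¬p1 ∧ ¬p2)) → p2
= ¬((p1 ∨ p3) → (¬p1 ∧ ¬p2)) ∨ p2   [eliminate →]
= ¬(¬(p1 ∨ p3) ∨ (¬p1 ∧ ¬p2)) ∨ p2   [eliminate →]
= (¬¬(p1 ∨ p3) ∧ ¬(¬p1 ∧ ¬p2)) ∨ p2   [De Morgan]
= ((p1 ∨ p3) ∧ ¬(¬p1 ∧ ¬p2)) ∨ p2   [double negation]
= ((p1 ∨ p3) ∧ (¬¬p1 ∨ ¬¬p2)) ∨ p2   [De Morgan]
= ((p1 ∨ p3) ∧ (p1 ∨ ¬¬p2)) ∨ p2   [double negation]
= ((p1 ∨ p3) ∧ (p1 ∨ p2)) ∨ p2   [double negation]
= (p1 ∨ p3 ∨ p2) ∧ (p1 ∨ p2 ∨ p2)   [distribute ∨ over ∧]
= p1 ∨ p2   [simplify]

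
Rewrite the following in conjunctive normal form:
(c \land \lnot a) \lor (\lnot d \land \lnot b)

(c \land \lnot a) \lor (\lnot d \land \lnot b)
⇔ (c \lor \lnot d) \land (c \lor \lnot b) \land (\lnot a \lor \lnot d) \land (\lnot a \lor \lnot b)   — distribute \lor over \land

(c \lor \lnot d) \land (c \lor \lnot b) \land (\lnot a \lor \lnot d) \land (\lnot a \lor \lnot b)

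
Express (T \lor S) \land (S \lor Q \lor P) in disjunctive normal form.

(T \lor S) \land (S \lor Q \lor P)
≡ (T \land S) \lor (T \land Q) \lor (T \land P) \lor (S \land S) \lor (S \land Q) \lor (S \land P)   (distribute \land over \lor)
≡ (T \land Q) \lor (T \land P) \lor S   (simplify)

(T \land Q) \lor (T \land P) \lor S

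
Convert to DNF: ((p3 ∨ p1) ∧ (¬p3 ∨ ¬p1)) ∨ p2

((p3 ∨ p1) ∧ (¬p3 ∨ ¬p1)) ∨ p2
⇔ (p3 ∧ ¬p3) ∨ (p3 ∧ ¬p1) ∨ (p1 ∧ ¬p3) ∨ (p1 ∧ ¬p1) ∨ p2   — distribute ∧ over ∨
⇔ (p3 ∧ ¬p1) ∨ (p1 ∧ ¬p3) ∨ p2   — simplify

(p3 ∧ ¬p1) ∨ (p1 ∧ ¬p3) ∨ p2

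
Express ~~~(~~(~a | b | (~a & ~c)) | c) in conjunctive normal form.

~~~(~~(~a | b | (~a & ~c)) | c)
≡ ~(~~(~a | b | (~a & ~c)) | c)   — double negation
≡ ~~~(~a | b | (~a & ~c)) & ~c   — De Morgan
≡ ~(~a | b | (~a & ~c)) & ~c   — double negation
≡ ~~a & ~b & ~(~a & ~c) & ~c   — De Morgan
≡ a & ~b & ~(~a & ~c) & ~c   — double negation
≡ a & ~b & (~~a | ~~c) & ~c   — De Morgan
≡ a & ~b & (a | ~~c) & ~c   — double negation
≡ a & ~b & (a | c) & ~c   — double negation
≡ a & ~b & ~c   — simplify

a & ~b & ~c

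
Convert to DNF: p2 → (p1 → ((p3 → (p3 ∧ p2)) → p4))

¬p2 ∨ ¬p1 ∨ p4

p2 → (p1 → ((p3 → (p3 ∧ p2)) → p4))
= ¬p2 ∨ (p1 → ((p3 → (p3 ∧ p2)) → p4))   (eliminate →)
= ¬p2 ∨ ¬p1 ∨ ((p3 → (p3 ∧ p2)) → p4)   (eliminate →)
= ¬p2 ∨ ¬p1 ∨ ¬(p3 → (p3 ∧ p2)) ∨ p4   (eliminate →)
= ¬p2 ∨ ¬p1 ∨ ¬(¬p3 ∨ (p3 ∧ p2)) ∨ p4   (eliminate →)
= ¬p2 ∨ ¬p1 ∨ (¬¬p3 ∧ ¬(p3 ∧ p2)) ∨ p4   (De Morgan)
= ¬p2 ∨ ¬p1 ∨ (p3 ∧ ¬(p3 ∧ p2)) ∨ p4   (double negation)
= ¬p2 ∨ ¬p1 ∨ (p3 ∧ (¬p3 ∨ ¬p2)) ∨ p4   (De Morgan)
= ¬p2 ∨ ¬p1 ∨ (p3 ∧ ¬p3) ∨ (p3 ∧ ¬p2) ∨ p4   (distribute ∧ over ∨)
= ¬p2 ∨ ¬p1 ∨ p4   (simplify)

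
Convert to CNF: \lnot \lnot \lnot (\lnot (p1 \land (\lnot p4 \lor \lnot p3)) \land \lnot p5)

\lnot \lnot \lnot (\lnot (p1 \land (\lnot p4 \lor \lnot p3)) \land \lnot p5)
≡ \lnot (\lnot (p1 \land (\lnot p4 \lor \lnot p3)) \land \lnot p5)
≡ \lnot \lnot (p1 \land (\lnot p4 \lor \lnot p3)) \lor \lnot \lnot p5
≡ (p1 \land (\lnot p4 \lor \lnot p3)) \lor \lnot \lnot p5
≡ (p1 \land (\lnot p4 \lor \lnot p3)) \lor p5
≡ (p1 \lor p5) \land (\lnot p4 \lor \lnot p3 \lor p5)

(p1 \lor p5) \land (\lnot p4 \lor \lnot p3 \lor p5)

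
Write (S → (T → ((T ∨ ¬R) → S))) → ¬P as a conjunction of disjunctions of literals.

(S ∨ ¬P) ∧ (T ∨ ¬P) ∧ (¬S ∨ ¬P)

(S → (T → ((T ∨ ¬R) → S))) → ¬P
≡ ¬(S → (T → ((T ∨ ¬R) → S))) ∨ ¬P   (eliminate →)
≡ ¬(¬S ∨ (T → ((T ∨ ¬R) → S))) ∨ ¬P   (eliminate →)
≡ ¬(¬S ∨ ¬T ∨ ((T ∨ ¬R) → S)) ∨ ¬P   (eliminate →)
≡ ¬(¬S ∨ ¬T ∨ ¬(T ∨ ¬R) ∨ S) ∨ ¬P   (eliminate →)
≡ (¬¬S ∧ ¬¬T ∧ ¬¬(T ∨ ¬R) ∧ ¬S) ∨ ¬P   (De Morgan)
≡ (S ∧ ¬¬T ∧ ¬¬(T ∨ ¬R) ∧ ¬S) ∨ ¬P   (double negation)
≡ (S ∧ T ∧ ¬¬(T ∨ ¬R) ∧ ¬S) ∨ ¬P   (double negation)
≡ (S ∧ T ∧ (T ∨ ¬R) ∧ ¬S) ∨ ¬P   (double negation)
≡ (S ∨ ¬P) ∧ (T ∨ ¬P) ∧ (T ∨ ¬R ∨ ¬P) ∧ (¬S ∨ ¬P)   (distribute ∨ over ∧)
≡ (S ∨ ¬P) ∧ (T ∨ ¬P) ∧ (¬S ∨ ¬P)   (simplify)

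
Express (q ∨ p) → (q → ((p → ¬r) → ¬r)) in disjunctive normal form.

¬q ∨ (p ∧ r) ∨ ¬r

(q ∨ p) → (q → ((p → ¬r) → ¬r))
= ¬(q ∨ p) ∨ (q → ((p → ¬r) → ¬r))   [eliminate →]
= ¬(q ∨ p) ∨ ¬q ∨ ((p → ¬r) → ¬r)   [eliminate →]
= ¬(q ∨ p) ∨ ¬q ∨ ¬(p → ¬r) ∨ ¬r   [eliminate →]
= ¬(q ∨ p) ∨ ¬q ∨ ¬(¬p ∨ ¬r) ∨ ¬r   [eliminate →]
= (¬q ∧ ¬p) ∨ ¬q ∨ ¬(¬p ∨ ¬r) ∨ ¬r   [De Morgan]
= (¬q ∧ ¬p) ∨ ¬q ∨ (¬¬p ∧ ¬¬r) ∨ ¬r   [De Morgan]
= (¬q ∧ ¬p) ∨ ¬q ∨ (p ∧ ¬¬r) ∨ ¬r   [double negation]
= (¬q ∧ ¬p) ∨ ¬q ∨ (p ∧ r) ∨ ¬r   [double negation]
= ¬q ∨ (p ∧ r) ∨ ¬r   [simplify]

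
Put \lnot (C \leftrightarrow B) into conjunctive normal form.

(C \lor B) \land (\lnot B \lor \lnot C)

\lnot (C \leftrightarrow B)
⇔ \lnot ((C \to B) \land (B \to C))   [eliminate \leftrightarrow]
⇔ \lnot ((\lnot C \lor B) \land (B \to C))   [eliminate \to]
⇔ \lnot ((\lnot C \lor B) \land (\lnot B \lor C))   [eliminate \to]
⇔ \lnot (\lnot C \lor B) \lor \lnot (\lnot B \lor C)   [De Morgan]
⇔ (\lnot \lnot C \land \lnot B) \lor \lnot (\lnot B \lor C)   [De Morgan]
⇔ (C \land \lnot B) \lor \lnot (\lnot B \lor C)   [double negation]
⇔ (C \land \lnot B) \lor (\lnot \lnot B \land \lnot C)   [De Morgan]
⇔ (C \land \lnot B) \lor (B \land \lnot C)   [double negation]
⇔ (C \lor B) \land (C \lor \lnot C) \land (\lnot B \lor B) \land (\lnot B \lor \lnot C)   [distribute \lor over \land]
⇔ (C \lor B) \land (\lnot B \lor \lnot C)   [simplify]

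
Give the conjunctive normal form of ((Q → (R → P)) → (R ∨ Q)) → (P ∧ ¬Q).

(¬R ∨ P) ∧ ¬Q

((Q → (R → P)) → (R ∨ Q)) → (P ∧ ¬Q)
⇔ ¬((Q → (R → P)) → (R ∨ Q)) ∨ (P ∧ ¬Q)
⇔ ¬(¬(Q → (R → P)) ∨ R ∨ Q) ∨ (P ∧ ¬Q)
⇔ ¬(¬(¬Q ∨ (R → P)) ∨ R ∨ Q) ∨ (P ∧ ¬Q)
⇔ ¬(¬(¬Q ∨ ¬R ∨ P) ∨ R ∨ Q) ∨ (P ∧ ¬Q)
⇔ (¬¬(¬Q ∨ ¬R ∨ P) ∧ ¬R ∧ ¬Q) ∨ (P ∧ ¬Q)
⇔ ((¬Q ∨ ¬R ∨ P) ∧ ¬R ∧ ¬Q) ∨ (P ∧ ¬Q)
⇔ (¬Q ∨ ¬R ∨ P ∨ P) ∧ (¬Q ∨ ¬R ∨ P ∨ ¬Q) ∧ (¬R ∨ P) ∧ (¬R ∨ ¬Q) ∧ (¬Q ∨ P) ∧ (¬Q ∨ ¬Q)
⇔ (¬R ∨ P) ∧ ¬Q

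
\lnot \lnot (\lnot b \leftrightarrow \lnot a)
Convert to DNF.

\lnot \lnot (\lnot b \leftrightarrow \lnot a)
≡ \lnot \lnot ((\lnot b \to \lnot a) \land (\lnot a \to \lnot b))   [eliminate \leftrightarrow]
≡ \lnot \lnot ((\lnot \lnot b \lor \lnot a) \land (\lnot a \to \lnot b))   [eliminate \to]
≡ \lnot \lnot ((\lnot \lnot b \lor \lnot a) \land (\lnot \lnot a \lor \lnot b))   [eliminate \to]
≡ (\lnot \lnot b \lor \lnot a) \land (\lnot \lnot a \lor \lnot b)   [double negation]
≡ (b \lor \lnot a) \land (\lnot \lnot a \lor \lnot b)   [double negation]
≡ (b \lor \lnot a) \land (a \lor \lnot b)   [double negation]
≡ (b \land a) \lor (b \land \lnot b) \lor (\lnot a \land a) \lor (\lnot a \land \lnot b)   [distribute \land over \lor]
≡ (b \land a) \lor (\lnot a \land \lnot b)   [simplify]

(b \land a) \lor (\lnot a \land \lnot b)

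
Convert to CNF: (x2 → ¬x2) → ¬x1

(x2 → ¬x2) → ¬x1
= ¬(x2 → ¬x2) ∨ ¬x1   [eliminate →]
= ¬(¬x2 ∨ ¬x2) ∨ ¬x1   [eliminate →]
= (¬¬x2 ∧ ¬¬x2) ∨ ¬x1   [De Morgan]
= (x2 ∧ ¬¬x2) ∨ ¬x1   [double negation]
= (x2 ∧ x2) ∨ ¬x1   [double negation]
= (x2 ∨ ¬x1) ∧ (x2 ∨ ¬x1)   [distribute ∨ over ∧]
= x2 ∨ ¬x1   [simplify]

x2 ∨ ¬x1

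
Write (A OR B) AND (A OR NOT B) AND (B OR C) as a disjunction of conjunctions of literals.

(A OR B) AND (A OR NOT B) AND (B OR C)
≡ (A AND A AND B) OR (A AND A AND C) OR (A AND NOT B AND B) OR (A AND NOT B AND C) OR (B AND A AND B) OR (B AND A AND C) OR (B AND NOT B AND B) OR (B AND NOT B AND C)   [distribute AND over OR]
≡ (A AND B) OR (A AND C)   [simplify]

(A AND B) OR (A AND C)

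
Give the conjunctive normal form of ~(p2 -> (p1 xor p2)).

~(p2 -> (p1 xor p2))
≡ ~(~p2 | (p1 xor p2))   [eliminate ->]
≡ ~(~p2 | ((p1 | p2) & ~(p1 & p2)))   [expand xor]
≡ ~~p2 & ~((p1 | p2) & ~(p1 & p2))   [De Morgan]
≡ p2 & ~((p1 | p2) & ~(p1 & p2))   [double negation]
≡ p2 & (~(p1 | p2) | ~~(p1 & p2))   [De Morgan]
≡ p2 & ((~p1 & ~p2) | ~~(p1 & p2))   [De Morgan]
≡ p2 & ((~p1 & ~p2) | (p1 & p2))   [double negation]
≡ p2 & (~p1 | p1) & (~p1 | p2) & (~p2 | p1) & (~p2 | p2)   [distribute | over &]
≡ p2 & (~p2 | p1)   [simplify]

p2 & (~p2 | p1)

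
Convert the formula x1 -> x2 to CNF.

x1 -> x2
≡ ~x1 | x2   [eliminate ->]

~x1 | x2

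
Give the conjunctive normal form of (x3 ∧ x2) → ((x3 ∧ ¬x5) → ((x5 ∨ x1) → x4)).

¬x3 ∨ ¬x2 ∨ x5 ∨ ¬x1 ∨ x4

(x3 ∧ x2) → ((x3 ∧ ¬x5) → ((x5 ∨ x1) → x4))
≡ ¬(x3 ∧ x2) ∨ ((x3 ∧ ¬x5) → ((x5 ∨ x1) → x4))
≡ ¬(x3 ∧ x2) ∨ ¬(x3 ∧ ¬x5) ∨ ((x5 ∨ x1) → x4)
≡ ¬(x3 ∧ x2) ∨ ¬(x3 ∧ ¬x5) ∨ ¬(x5 ∨ x1) ∨ x4
≡ ¬x3 ∨ ¬x2 ∨ ¬(x3 ∧ ¬x5) ∨ ¬(x5 ∨ x1) ∨ x4
≡ ¬x3 ∨ ¬x2 ∨ ¬x3 ∨ ¬¬x5 ∨ ¬(x5 ∨ x1) ∨ x4
≡ ¬x3 ∨ ¬x2 ∨ ¬x3 ∨ x5 ∨ ¬(x5 ∨ x1) ∨ x4
≡ ¬x3 ∨ ¬x2 ∨ ¬x3 ∨ x5 ∨ (¬x5 ∧ ¬x1) ∨ x4
≡ (¬x3 ∨ ¬x2 ∨ ¬x3 ∨ x5 ∨ ¬x5 ∨ x4) ∧ (¬x3 ∨ ¬x2 ∨ ¬x3 ∨ x5 ∨ ¬x1 ∨ x4)
≡ ¬x3 ∨ ¬x2 ∨ x5 ∨ ¬x1 ∨ x4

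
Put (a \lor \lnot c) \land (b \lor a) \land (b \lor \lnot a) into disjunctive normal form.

(a \land b) \lor (\lnot c \land b)

(a \lor \lnot c) \land (b \lor a) \land (b \lor \lnot a)
≡ (a \land b \land b) \lor (a \land b \land \lnot a) \lor (a \land a \land b) \lor (a \land a \land \lnot a) \lor (\lnot c \land b \land b) \lor (\lnot c \land b \land \lnot a) \lor (\lnot c \land a \land b) \lor (\lnot c \land a \land \lnot a)   (distribute \land over \lor)
≡ (a \land b) \lor (\lnot c \land b)   (simplify)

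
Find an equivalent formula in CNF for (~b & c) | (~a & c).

(~b & c) | (~a & c)
≡ (~b | ~a) & (~b | c) & (c | ~a) & (c | c)   [distribute | over &]
≡ (~b | ~a) & c   [simplify]

(~b | ~a) & c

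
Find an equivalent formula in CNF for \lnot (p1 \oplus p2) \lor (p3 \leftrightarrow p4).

\lnot (p1 \oplus p2) \lor (p3 \leftrightarrow p4)
⇔ \lnot ((p1 \lor p2) \land \lnot (p1 \land p2)) \lor (p3 \leftrightarrow p4)   — expand \oplus
⇔ \lnot ((p1 \lor p2) \land \lnot (p1 \land p2)) \lor ((p3 \to p4) \land (p4 \to p3))   — eliminate \leftrightarrow
⇔ \lnot ((p1 \lor p2) \land \lnot (p1 \land p2)) \lor ((\lnot p3 \lor p4) \land (p4 \to p3))   — eliminate \to
⇔ \lnot ((p1 \lor p2) \land \lnot (p1 \land p2)) \lor ((\lnot p3 \lor p4) \land (\lnot p4 \lor p3))   — eliminate \to
⇔ \lnot (p1 \lor p2) \lor \lnot \lnot (p1 \land p2) \lor ((\lnot p3 \lor p4) \land (\lnot p4 \lor p3))   — De Morgan
⇔ (\lnot p1 \land \lnot p2) \lor \lnot \lnot (p1 \land p2) \lor ((\lnot p3 \lor p4) \land (\lnot p4 \lor p3))   — De Morgan
⇔ (\lnot p1 \land \lnot p2) \lor (p1 \land p2) \lor ((\lnot p3 \lor p4) \land (\lnot p4 \lor p3))   — double negation
⇔ (\lnot p1 \lor p1 \lor \lnot p3 \lor p4) \land (\lnot p1 \lor p1 \lor \lnot p4 \lor p3) \land (\lnot p1 \lor p2 \lor \lnot p3 \lor p4) \land (\lnot p1 \lor p2 \lor \lnot p4 \lor p3) \land (\lnot p2 \lor p1 \lor \lnot p3 \lor p4) \land (\lnot p2 \lor p1 \lor \lnot p4 \lor p3) \land (\lnot p2 \lor p2 \lor \lnot p3 \lor p4) \land (\lnot p2 \lor p2 \lor \lnot p4 \lor p3)   — distribute \lor over \land
⇔ (\lnot p1 \lor p2 \lor \lnot p3 \lor p4) \land (\lnot p1 \lor p2 \lor \lnot p4 \lor p3) \land (\lnot p2 \lor p1 \lor \lnot p3 \lor p4) \land (\lnot p2 \lor p1 \lor \lnot p4 \lor p3)   — simplify

(\lnot p1 \lor p2 \lor \lnot p3 \lor p4) \land (\lnot p1 \lor p2 \lor \lnot p4 \lor p3) \land (\lnot p2 \lor p1 \lor \lnot p3 \lor p4) \land (\lnot p2 \lor p1 \lor \lnot p4 \lor p3)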